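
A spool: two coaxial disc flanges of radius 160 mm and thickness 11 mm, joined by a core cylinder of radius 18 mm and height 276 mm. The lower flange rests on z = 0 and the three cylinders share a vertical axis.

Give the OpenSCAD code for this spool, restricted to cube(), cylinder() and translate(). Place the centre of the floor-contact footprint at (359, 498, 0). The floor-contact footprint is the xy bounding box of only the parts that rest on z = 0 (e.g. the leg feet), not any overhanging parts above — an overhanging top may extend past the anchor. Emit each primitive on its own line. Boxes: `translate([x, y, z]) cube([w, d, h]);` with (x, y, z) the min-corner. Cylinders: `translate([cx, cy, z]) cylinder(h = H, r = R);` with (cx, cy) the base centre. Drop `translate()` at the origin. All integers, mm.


translate([359, 498, 0]) cylinder(h = 11, r = 160);
translate([359, 498, 11]) cylinder(h = 276, r = 18);
translate([359, 498, 287]) cylinder(h = 11, r = 160);


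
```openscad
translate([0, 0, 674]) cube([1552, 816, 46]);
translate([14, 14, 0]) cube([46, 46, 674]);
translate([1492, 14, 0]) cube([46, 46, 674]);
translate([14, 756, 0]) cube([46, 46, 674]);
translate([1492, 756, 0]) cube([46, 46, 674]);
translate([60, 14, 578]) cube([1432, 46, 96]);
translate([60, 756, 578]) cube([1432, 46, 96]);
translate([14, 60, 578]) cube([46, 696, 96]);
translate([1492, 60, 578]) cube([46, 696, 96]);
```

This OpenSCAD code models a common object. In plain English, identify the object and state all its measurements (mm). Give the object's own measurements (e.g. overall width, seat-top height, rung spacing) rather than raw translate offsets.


A table: top 1552 mm (x) × 816 mm (y), 46 mm thick, upper face at z = 720 mm, on four 46×46 mm square legs, each inset 14 mm from the nearest pair of top edges from z = 0 to the bottom of the top. Four apron rails, 46 mm thick and 96 mm tall, run between adjacent legs with their top edges flush with the underside of the top and their outer faces flush with the legs' outer faces.


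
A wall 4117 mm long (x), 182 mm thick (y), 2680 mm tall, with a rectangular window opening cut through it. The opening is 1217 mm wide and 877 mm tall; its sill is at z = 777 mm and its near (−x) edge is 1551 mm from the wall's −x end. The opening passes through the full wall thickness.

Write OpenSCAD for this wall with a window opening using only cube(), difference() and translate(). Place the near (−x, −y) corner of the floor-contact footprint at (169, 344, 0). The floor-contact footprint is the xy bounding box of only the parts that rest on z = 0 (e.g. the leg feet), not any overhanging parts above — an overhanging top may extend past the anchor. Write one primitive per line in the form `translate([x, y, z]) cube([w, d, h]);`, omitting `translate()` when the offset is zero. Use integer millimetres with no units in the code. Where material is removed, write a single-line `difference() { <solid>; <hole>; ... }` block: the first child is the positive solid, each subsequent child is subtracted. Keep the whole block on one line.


difference() { translate([169, 344, 0]) cube([4117, 182, 2680]); translate([1720, 344, 777]) cube([1217, 182, 877]); }


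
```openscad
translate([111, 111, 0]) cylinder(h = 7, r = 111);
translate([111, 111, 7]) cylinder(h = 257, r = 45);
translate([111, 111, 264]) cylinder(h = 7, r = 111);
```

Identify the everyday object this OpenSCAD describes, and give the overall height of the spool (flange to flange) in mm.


A spool. The overall height is 271 mm.

Three coaxial cylinders, large–small–large — a spool. Two 7 mm flanges and a 257 mm core give 7 + 257 + 7 = 271 mm.


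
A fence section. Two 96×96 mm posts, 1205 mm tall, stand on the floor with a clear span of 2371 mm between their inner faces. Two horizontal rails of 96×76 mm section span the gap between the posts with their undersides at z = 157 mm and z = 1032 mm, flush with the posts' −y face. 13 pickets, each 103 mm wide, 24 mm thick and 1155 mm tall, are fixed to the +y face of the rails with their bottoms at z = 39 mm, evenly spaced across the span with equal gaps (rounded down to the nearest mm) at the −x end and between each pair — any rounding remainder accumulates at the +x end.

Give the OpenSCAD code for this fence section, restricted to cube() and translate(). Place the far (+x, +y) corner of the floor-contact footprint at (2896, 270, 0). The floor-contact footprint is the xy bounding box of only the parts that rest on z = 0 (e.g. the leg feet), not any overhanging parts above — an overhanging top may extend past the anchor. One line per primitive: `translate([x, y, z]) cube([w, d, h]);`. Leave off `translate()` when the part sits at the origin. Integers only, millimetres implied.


translate([333, 174, 0]) cube([96, 96, 1205]);
translate([2800, 174, 0]) cube([96, 96, 1205]);
translate([429, 174, 157]) cube([2371, 96, 76]);
translate([429, 174, 1032]) cube([2371, 96, 76]);
translate([502, 270, 39]) cube([103, 24, 1155]);
translate([678, 270, 39]) cube([103, 24, 1155]);
translate([854, 270, 39]) cube([103, 24, 1155]);
translate([1030, 270, 39]) cube([103, 24, 1155]);
translate([1206, 270, 39]) cube([103, 24, 1155]);
translate([1382, 270, 39]) cube([103, 24, 1155]);
translate([1558, 270, 39]) cube([103, 24, 1155]);
translate([1734, 270, 39]) cube([103, 24, 1155]);
translate([1910, 270, 39]) cube([103, 24, 1155]);
translate([2086, 270, 39]) cube([103, 24, 1155]);
translate([2262, 270, 39]) cube([103, 24, 1155]);
translate([2438, 270, 39]) cube([103, 24, 1155]);
translate([2614, 270, 39]) cube([103, 24, 1155]);


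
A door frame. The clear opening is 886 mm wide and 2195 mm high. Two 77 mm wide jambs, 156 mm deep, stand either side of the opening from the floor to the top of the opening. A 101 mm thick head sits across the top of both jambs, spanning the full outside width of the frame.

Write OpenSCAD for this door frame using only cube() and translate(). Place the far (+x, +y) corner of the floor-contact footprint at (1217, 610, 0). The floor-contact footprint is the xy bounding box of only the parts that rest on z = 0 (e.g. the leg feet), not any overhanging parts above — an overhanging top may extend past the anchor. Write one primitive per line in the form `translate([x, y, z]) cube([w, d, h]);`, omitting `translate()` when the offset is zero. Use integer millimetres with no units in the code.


translate([177, 454, 0]) cube([77, 156, 2195]);
translate([1140, 454, 0]) cube([77, 156, 2195]);
translate([177, 454, 2195]) cube([1040, 156, 101]);


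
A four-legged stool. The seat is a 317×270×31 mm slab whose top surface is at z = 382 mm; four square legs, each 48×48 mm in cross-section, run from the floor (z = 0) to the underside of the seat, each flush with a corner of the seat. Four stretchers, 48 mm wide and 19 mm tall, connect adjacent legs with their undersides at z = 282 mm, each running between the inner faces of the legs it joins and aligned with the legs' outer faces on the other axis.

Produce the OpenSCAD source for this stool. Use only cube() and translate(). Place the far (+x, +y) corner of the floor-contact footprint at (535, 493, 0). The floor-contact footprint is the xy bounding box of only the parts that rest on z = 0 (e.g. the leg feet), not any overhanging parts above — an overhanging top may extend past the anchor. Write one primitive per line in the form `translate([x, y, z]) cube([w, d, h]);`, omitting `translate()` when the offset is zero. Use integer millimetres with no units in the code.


// leg_h = 382 - 31 = 351
// stretcher span = 317 - 2*48 = 221
translate([218, 223, 351]) cube([317, 270, 31]);
translate([218, 223, 0]) cube([48, 48, 351]);
translate([487, 223, 0]) cube([48, 48, 351]);
translate([218, 445, 0]) cube([48, 48, 351]);
translate([487, 445, 0]) cube([48, 48, 351]);
translate([266, 223, 282]) cube([221, 48, 19]);
translate([266, 445, 282]) cube([221, 48, 19]);
translate([218, 271, 282]) cube([48, 174, 19]);
translate([487, 271, 282]) cube([48, 174, 19]);


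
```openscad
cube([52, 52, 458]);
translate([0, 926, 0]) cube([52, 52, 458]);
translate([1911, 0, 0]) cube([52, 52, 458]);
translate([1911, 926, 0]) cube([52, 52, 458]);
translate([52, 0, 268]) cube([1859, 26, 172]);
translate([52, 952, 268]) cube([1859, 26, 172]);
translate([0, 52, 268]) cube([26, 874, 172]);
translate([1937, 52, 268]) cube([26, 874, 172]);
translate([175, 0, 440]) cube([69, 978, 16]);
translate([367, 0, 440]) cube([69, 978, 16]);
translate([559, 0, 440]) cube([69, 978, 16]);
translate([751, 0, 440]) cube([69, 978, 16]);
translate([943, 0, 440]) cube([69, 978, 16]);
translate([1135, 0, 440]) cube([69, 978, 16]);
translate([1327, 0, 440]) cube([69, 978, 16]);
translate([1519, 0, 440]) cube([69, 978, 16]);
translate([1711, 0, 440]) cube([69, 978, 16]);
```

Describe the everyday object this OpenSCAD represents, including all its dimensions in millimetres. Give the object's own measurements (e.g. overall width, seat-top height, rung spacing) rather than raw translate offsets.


A bed frame 1963 mm long (x) by 978 mm wide (y). Four 52×52 mm corner posts, 458 mm tall, at the corners of the footprint. Four rails of 26 mm thickness and 172 mm height run between adjacent posts with their undersides at z = 268 mm, their outer faces flush with the outside of the frame (the two x-running rails run between the posts' inner faces; the two y-running rails run between the posts' inner faces). 9 slats, each 69 mm wide (x) and 16 mm thick, lie across the top of the two x-running rails, running the full 978 mm width of the frame in y; along x they sit between the end posts with a 123 mm gap after the −x posts and between neighbouring slats, leaving 131 mm before the +x posts.


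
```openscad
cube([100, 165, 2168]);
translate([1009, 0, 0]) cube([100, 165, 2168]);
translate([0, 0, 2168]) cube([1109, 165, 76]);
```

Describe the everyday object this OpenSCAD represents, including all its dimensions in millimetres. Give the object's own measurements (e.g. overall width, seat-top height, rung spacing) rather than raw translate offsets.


A door frame. The clear opening is 909 mm wide and 2168 mm high. Two 100 mm wide jambs, 165 mm deep, stand either side of the opening from the floor to the top of the opening. A 76 mm thick head sits across the top of both jambs, spanning the full outside width of the frame.


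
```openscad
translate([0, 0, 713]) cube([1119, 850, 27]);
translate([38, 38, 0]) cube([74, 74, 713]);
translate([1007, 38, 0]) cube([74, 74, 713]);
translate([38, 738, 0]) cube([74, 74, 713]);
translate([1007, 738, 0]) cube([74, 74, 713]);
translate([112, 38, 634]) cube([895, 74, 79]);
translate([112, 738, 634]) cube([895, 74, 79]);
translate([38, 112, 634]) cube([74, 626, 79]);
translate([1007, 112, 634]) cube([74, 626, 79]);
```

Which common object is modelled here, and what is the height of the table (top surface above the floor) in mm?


A table. The table height is 740 mm.

A 1119×850×27 slab sits at z = 713 on four 74 mm square posts — a table. The top surface is at 713 + 27 = 740 mm.


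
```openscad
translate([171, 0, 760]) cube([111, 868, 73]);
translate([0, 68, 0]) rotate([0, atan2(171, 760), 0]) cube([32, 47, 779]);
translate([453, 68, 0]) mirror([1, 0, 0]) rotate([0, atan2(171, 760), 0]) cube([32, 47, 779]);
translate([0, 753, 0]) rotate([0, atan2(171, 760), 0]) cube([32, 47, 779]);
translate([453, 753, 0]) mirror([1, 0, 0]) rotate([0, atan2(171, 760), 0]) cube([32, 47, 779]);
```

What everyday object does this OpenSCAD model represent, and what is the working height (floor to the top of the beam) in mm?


A sawhorse. The overall height is 833 mm.

A beam across two mirrored pairs of raked legs — a sawhorse. The beam's underside is at z = 760 (matching the legs' vertical rise in atan2(171, 760)) and the beam is 73 mm tall, so its top is at 760 + 73 = 833 mm. The raked legs top out at the beam's underside, so that is the highest point.


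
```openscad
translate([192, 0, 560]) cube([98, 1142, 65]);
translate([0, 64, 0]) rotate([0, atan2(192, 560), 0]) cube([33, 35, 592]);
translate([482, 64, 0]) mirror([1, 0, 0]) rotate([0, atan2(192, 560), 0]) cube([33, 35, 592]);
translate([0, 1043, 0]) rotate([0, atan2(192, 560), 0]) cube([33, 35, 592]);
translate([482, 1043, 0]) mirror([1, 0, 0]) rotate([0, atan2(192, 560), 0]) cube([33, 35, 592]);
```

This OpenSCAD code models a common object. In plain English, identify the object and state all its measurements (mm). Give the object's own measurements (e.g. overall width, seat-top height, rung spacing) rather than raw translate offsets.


A sawhorse. A 98×1142×65 mm beam (x, y, z) sits on two A-frame leg pairs. Each pair is two raked legs of 33×35 mm section (35 mm along y) splaying symmetrically in x. Each leg rises 560 mm vertically over 192 mm of horizontal reach and is 592 mm long along its own axis. Every leg's outer bottom edge rests on the floor and its outer top edge meets a bottom edge of the beam — the left legs (tilting toward +x) meet the beam's −x bottom edge, the right legs (their mirror images, tilting toward −x) meet its +x bottom edge — so the leg tops tuck under the beam, the beam's underside is 560 mm above the floor, and the feet are 482 mm apart outside-to-outside with the beam centred between them. The two leg pairs are set in 64 mm from either end of the beam.


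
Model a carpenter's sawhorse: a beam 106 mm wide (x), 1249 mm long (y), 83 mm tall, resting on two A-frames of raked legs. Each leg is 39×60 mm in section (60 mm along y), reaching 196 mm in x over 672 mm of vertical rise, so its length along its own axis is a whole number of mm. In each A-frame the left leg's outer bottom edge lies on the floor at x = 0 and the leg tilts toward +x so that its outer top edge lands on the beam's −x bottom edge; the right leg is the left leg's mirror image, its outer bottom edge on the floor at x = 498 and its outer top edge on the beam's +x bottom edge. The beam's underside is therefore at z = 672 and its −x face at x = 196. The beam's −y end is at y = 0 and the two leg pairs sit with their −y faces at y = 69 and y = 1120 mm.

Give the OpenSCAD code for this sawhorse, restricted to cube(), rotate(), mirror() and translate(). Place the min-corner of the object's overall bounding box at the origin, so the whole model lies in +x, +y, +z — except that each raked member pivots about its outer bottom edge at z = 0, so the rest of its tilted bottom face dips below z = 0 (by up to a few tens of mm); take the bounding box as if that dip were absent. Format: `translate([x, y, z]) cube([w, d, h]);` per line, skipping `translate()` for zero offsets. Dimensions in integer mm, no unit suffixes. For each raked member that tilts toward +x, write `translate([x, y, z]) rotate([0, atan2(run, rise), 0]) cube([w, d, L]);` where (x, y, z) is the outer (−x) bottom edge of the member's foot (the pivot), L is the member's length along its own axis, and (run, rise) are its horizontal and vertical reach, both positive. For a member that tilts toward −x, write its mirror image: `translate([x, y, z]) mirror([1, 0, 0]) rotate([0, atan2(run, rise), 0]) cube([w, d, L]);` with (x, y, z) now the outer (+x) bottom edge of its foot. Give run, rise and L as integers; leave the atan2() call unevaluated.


// leg length = √(196² + 672²) = 700
// right-leg outer foot x = 2·196 + 106 = 498
// beam min-corner = (196, 0, 672)
translate([196, 0, 672]) cube([106, 1249, 83]);
translate([0, 69, 0]) rotate([0, atan2(196, 672), 0]) cube([39, 60, 700]);
translate([498, 69, 0]) mirror([1, 0, 0]) rotate([0, atan2(196, 672), 0]) cube([39, 60, 700]);
translate([0, 1120, 0]) rotate([0, atan2(196, 672), 0]) cube([39, 60, 700]);
translate([498, 1120, 0]) mirror([1, 0, 0]) rotate([0, atan2(196, 672), 0]) cube([39, 60, 700]);


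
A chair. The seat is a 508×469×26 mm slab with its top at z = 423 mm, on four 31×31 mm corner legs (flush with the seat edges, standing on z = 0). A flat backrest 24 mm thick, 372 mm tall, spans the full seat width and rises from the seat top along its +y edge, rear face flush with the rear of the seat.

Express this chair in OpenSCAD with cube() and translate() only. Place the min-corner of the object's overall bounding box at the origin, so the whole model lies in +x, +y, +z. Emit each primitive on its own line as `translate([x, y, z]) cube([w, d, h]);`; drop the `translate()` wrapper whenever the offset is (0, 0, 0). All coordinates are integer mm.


// leg_h = 423 - 26 = 397
translate([0, 0, 397]) cube([508, 469, 26]);
cube([31, 31, 397]);
translate([477, 0, 0]) cube([31, 31, 397]);
translate([0, 438, 0]) cube([31, 31, 397]);
translate([477, 438, 0]) cube([31, 31, 397]);
translate([0, 445, 423]) cube([508, 24, 372]);


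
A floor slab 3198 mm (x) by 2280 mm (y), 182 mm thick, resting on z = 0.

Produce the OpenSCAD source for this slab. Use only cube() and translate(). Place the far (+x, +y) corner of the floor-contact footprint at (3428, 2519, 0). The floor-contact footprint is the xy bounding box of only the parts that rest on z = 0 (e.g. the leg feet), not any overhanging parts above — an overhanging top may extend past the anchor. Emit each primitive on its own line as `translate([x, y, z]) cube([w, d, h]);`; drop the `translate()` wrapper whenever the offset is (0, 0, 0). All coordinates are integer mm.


translate([230, 239, 0]) cube([3198, 2280, 182]);


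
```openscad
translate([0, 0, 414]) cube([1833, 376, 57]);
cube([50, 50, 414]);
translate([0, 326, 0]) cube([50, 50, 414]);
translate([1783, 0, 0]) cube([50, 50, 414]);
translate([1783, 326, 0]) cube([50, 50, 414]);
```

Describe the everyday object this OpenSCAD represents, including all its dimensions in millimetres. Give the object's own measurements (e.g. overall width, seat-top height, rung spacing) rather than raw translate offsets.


A bench: a 1833×376 mm seat slab, 57 mm thick, top at z = 471 mm, on four 50×50 mm square legs flush with the seat corners and standing on z = 0.


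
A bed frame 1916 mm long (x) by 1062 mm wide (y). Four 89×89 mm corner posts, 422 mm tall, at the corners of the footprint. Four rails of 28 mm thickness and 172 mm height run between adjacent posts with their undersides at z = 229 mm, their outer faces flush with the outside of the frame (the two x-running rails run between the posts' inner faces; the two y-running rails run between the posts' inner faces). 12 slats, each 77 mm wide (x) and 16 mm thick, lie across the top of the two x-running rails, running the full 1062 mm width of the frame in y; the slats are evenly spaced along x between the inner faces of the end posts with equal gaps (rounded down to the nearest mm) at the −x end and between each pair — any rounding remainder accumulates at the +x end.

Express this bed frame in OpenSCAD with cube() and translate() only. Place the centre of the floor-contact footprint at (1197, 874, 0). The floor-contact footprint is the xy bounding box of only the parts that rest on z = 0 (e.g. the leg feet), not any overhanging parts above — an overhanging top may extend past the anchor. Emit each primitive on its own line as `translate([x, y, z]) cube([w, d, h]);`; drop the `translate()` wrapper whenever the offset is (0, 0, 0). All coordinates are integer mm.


// slat z = rail_z + rail_h = 229 + 172 = 401
// slat gap = ⌊(1738 − 12·77) / 13⌋ = 62
translate([239, 343, 0]) cube([89, 89, 422]);
translate([239, 1316, 0]) cube([89, 89, 422]);
translate([2066, 343, 0]) cube([89, 89, 422]);
translate([2066, 1316, 0]) cube([89, 89, 422]);
translate([328, 343, 229]) cube([1738, 28, 172]);
translate([328, 1377, 229]) cube([1738, 28, 172]);
translate([239, 432, 229]) cube([28, 884, 172]);
translate([2127, 432, 229]) cube([28, 884, 172]);
translate([390, 343, 401]) cube([77, 1062, 16]);
translate([529, 343, 401]) cube([77, 1062, 16]);
translate([668, 343, 401]) cube([77, 1062, 16]);
translate([807, 343, 401]) cube([77, 1062, 16]);
translate([946, 343, 401]) cube([77, 1062, 16]);
translate([1085, 343, 401]) cube([77, 1062, 16]);
translate([1224, 343, 401]) cube([77, 1062, 16]);
translate([1363, 343, 401]) cube([77, 1062, 16]);
translate([1502, 343, 401]) cube([77, 1062, 16]);
translate([1641, 343, 401]) cube([77, 1062, 16]);
translate([1780, 343, 401]) cube([77, 1062, 16]);
translate([1919, 343, 401]) cube([77, 1062, 16]);


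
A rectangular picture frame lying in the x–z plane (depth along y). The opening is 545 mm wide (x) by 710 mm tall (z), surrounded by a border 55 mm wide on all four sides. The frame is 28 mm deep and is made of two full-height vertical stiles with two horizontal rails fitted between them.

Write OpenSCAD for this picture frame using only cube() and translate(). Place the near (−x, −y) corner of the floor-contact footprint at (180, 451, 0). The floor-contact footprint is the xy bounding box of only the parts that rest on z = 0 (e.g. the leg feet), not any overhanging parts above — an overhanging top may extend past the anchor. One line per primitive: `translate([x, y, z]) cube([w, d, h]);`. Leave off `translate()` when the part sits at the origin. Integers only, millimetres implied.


translate([180, 451, 0]) cube([55, 28, 820]);
translate([780, 451, 0]) cube([55, 28, 820]);
translate([235, 451, 0]) cube([545, 28, 55]);
translate([235, 451, 765]) cube([545, 28, 55]);


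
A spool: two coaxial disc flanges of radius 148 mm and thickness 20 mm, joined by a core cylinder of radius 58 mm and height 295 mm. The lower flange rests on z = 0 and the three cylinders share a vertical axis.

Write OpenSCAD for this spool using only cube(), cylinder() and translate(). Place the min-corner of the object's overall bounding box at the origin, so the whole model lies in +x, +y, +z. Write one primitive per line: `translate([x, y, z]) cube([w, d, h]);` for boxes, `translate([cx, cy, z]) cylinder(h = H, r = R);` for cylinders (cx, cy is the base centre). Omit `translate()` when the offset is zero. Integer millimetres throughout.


translate([148, 148, 0]) cylinder(h = 20, r = 148);
translate([148, 148, 20]) cylinder(h = 295, r = 58);
translate([148, 148, 315]) cylinder(h = 20, r = 148);


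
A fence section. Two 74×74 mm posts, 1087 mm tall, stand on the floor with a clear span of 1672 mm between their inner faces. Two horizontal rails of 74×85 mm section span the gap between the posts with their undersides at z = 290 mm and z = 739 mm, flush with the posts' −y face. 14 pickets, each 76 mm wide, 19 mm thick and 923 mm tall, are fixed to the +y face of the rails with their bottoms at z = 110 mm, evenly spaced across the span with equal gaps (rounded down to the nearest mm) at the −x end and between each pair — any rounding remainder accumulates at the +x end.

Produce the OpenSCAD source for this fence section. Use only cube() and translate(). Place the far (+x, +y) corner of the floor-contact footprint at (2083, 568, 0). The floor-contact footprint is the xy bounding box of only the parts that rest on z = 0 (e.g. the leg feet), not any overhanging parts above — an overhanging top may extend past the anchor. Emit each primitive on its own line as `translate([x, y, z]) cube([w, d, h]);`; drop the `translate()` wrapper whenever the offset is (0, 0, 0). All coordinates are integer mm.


translate([263, 494, 0]) cube([74, 74, 1087]);
translate([2009, 494, 0]) cube([74, 74, 1087]);
translate([337, 494, 290]) cube([1672, 74, 85]);
translate([337, 494, 739]) cube([1672, 74, 85]);
translate([377, 568, 110]) cube([76, 19, 923]);
translate([493, 568, 110]) cube([76, 19, 923]);
translate([609, 568, 110]) cube([76, 19, 923]);
translate([725, 568, 110]) cube([76, 19, 923]);
translate([841, 568, 110]) cube([76, 19, 923]);
translate([957, 568, 110]) cube([76, 19, 923]);
translate([1073, 568, 110]) cube([76, 19, 923]);
translate([1189, 568, 110]) cube([76, 19, 923]);
translate([1305, 568, 110]) cube([76, 19, 923]);
translate([1421, 568, 110]) cube([76, 19, 923]);
translate([1537, 568, 110]) cube([76, 19, 923]);
translate([1653, 568, 110]) cube([76, 19, 923]);
translate([1769, 568, 110]) cube([76, 19, 923]);
translate([1885, 568, 110]) cube([76, 19, 923]);


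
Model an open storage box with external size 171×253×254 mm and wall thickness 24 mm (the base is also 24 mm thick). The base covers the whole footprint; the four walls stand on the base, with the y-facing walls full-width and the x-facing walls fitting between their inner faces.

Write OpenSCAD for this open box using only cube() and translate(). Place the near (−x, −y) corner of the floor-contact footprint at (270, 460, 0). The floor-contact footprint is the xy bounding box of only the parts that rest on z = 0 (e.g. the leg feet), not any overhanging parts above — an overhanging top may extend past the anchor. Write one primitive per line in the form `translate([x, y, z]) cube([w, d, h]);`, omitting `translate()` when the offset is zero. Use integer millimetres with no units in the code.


translate([270, 460, 0]) cube([171, 253, 24]);
translate([270, 460, 24]) cube([171, 24, 230]);
translate([270, 689, 24]) cube([171, 24, 230]);
translate([270, 484, 24]) cube([24, 205, 230]);
translate([417, 484, 24]) cube([24, 205, 230]);


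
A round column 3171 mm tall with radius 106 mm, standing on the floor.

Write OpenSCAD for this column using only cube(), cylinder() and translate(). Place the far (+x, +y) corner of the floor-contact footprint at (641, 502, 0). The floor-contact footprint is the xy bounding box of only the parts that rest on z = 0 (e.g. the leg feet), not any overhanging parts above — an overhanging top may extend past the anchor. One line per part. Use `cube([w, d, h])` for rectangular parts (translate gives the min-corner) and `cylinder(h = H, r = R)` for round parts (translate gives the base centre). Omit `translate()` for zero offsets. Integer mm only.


translate([535, 396, 0]) cylinder(h = 3171, r = 106);


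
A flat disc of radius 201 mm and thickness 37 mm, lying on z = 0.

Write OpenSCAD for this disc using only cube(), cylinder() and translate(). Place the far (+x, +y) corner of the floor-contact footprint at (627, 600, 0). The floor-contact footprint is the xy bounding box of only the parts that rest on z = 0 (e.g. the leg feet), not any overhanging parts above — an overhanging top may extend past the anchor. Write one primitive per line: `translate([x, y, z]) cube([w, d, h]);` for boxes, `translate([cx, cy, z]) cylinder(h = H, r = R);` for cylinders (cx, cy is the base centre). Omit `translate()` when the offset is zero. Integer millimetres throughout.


translate([426, 399, 0]) cylinder(h = 37, r = 201);


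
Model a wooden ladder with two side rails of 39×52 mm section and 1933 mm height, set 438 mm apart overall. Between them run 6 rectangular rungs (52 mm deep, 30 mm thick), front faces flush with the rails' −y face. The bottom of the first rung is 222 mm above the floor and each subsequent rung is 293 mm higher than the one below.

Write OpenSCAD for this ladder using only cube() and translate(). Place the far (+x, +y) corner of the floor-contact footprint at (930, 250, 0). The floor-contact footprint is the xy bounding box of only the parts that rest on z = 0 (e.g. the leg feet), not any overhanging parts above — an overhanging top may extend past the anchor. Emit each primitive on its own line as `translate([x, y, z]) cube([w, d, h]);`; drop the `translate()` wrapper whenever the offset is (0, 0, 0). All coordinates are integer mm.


translate([492, 198, 0]) cube([39, 52, 1933]);
translate([891, 198, 0]) cube([39, 52, 1933]);
translate([531, 198, 222]) cube([360, 52, 30]);
translate([531, 198, 515]) cube([360, 52, 30]);
translate([531, 198, 808]) cube([360, 52, 30]);
translate([531, 198, 1101]) cube([360, 52, 30]);
translate([531, 198, 1394]) cube([360, 52, 30]);
translate([531, 198, 1687]) cube([360, 52, 30]);


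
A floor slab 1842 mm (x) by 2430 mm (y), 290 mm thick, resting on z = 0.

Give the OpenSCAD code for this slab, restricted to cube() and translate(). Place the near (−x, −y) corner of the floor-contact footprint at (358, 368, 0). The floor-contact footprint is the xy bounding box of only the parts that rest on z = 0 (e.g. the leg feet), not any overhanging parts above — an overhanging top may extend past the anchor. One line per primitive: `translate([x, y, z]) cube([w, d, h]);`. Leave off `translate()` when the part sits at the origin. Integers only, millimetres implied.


translate([358, 368, 0]) cube([1842, 2430, 290]);


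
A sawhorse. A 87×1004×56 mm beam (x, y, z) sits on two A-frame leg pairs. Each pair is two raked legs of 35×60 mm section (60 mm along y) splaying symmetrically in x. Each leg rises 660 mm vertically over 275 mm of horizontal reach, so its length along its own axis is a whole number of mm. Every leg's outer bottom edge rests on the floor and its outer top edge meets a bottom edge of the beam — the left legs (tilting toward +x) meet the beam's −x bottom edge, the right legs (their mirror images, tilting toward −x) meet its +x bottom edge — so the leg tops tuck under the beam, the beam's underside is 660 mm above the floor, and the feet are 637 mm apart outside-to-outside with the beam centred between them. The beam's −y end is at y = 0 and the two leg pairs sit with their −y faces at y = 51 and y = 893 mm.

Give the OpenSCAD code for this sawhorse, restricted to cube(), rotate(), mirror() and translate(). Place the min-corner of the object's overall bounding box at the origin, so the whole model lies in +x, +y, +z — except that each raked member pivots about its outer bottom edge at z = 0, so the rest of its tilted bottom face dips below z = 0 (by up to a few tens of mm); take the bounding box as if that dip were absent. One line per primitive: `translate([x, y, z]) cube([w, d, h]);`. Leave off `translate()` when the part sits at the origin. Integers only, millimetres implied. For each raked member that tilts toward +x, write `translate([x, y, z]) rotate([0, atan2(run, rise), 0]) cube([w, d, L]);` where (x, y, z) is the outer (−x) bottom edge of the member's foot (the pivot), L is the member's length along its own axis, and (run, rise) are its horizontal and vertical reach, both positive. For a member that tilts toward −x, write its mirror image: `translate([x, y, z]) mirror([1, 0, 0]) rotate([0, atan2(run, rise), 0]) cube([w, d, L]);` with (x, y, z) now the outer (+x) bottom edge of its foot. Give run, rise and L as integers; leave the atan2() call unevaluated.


translate([275, 0, 660]) cube([87, 1004, 56]);
translate([0, 51, 0]) rotate([0, atan2(275, 660), 0]) cube([35, 60, 715]);
translate([637, 51, 0]) mirror([1, 0, 0]) rotate([0, atan2(275, 660), 0]) cube([35, 60, 715]);
translate([0, 893, 0]) rotate([0, atan2(275, 660), 0]) cube([35, 60, 715]);
translate([637, 893, 0]) mirror([1, 0, 0]) rotate([0, atan2(275, 660), 0]) cube([35, 60, 715]);


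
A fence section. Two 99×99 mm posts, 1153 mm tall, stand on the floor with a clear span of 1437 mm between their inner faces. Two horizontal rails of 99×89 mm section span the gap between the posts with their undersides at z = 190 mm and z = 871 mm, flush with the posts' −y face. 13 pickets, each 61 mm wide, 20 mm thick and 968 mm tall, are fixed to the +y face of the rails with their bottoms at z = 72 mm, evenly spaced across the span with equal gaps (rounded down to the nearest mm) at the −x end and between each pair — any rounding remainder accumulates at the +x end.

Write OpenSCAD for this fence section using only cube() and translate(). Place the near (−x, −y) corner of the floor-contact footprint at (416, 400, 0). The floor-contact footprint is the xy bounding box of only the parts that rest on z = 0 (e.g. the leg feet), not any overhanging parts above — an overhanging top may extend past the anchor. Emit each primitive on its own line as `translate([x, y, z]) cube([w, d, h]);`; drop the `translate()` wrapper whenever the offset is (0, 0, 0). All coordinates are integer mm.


translate([416, 400, 0]) cube([99, 99, 1153]);
translate([1952, 400, 0]) cube([99, 99, 1153]);
translate([515, 400, 190]) cube([1437, 99, 89]);
translate([515, 400, 871]) cube([1437, 99, 89]);
translate([561, 499, 72]) cube([61, 20, 968]);
translate([668, 499, 72]) cube([61, 20, 968]);
translate([775, 499, 72]) cube([61, 20, 968]);
translate([882, 499, 72]) cube([61, 20, 968]);
translate([989, 499, 72]) cube([61, 20, 968]);
translate([1096, 499, 72]) cube([61, 20, 968]);
translate([1203, 499, 72]) cube([61, 20, 968]);
translate([1310, 499, 72]) cube([61, 20, 968]);
translate([1417, 499, 72]) cube([61, 20, 968]);
translate([1524, 499, 72]) cube([61, 20, 968]);
translate([1631, 499, 72]) cube([61, 20, 968]);
translate([1738, 499, 72]) cube([61, 20, 968]);
translate([1845, 499, 72]) cube([61, 20, 968]);


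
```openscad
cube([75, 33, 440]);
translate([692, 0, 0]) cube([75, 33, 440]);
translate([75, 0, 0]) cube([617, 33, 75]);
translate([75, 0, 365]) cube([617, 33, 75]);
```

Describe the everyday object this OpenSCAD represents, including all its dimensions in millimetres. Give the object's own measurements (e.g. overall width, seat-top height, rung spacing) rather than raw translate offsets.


A rectangular picture frame lying in the x–z plane (depth along y). The opening is 617 mm wide (x) by 290 mm tall (z), surrounded by a border 75 mm wide on all four sides. The frame is 33 mm deep and is made of two full-height vertical stiles with two horizontal rails fitted between them.


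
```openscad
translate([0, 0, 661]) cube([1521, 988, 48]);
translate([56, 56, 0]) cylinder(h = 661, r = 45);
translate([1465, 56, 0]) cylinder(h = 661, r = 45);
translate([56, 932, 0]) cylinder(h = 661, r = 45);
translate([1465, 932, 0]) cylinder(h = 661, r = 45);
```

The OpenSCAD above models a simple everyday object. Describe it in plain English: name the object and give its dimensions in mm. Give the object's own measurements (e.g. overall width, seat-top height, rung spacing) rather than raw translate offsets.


A table: top 1521 mm (x) × 988 mm (y), 48 mm thick, upper face at z = 709 mm, on four round legs of 90 mm diameter, each leg's bounding box inset 11 mm from the nearest pair of top edges from z = 0 to the bottom of the top.


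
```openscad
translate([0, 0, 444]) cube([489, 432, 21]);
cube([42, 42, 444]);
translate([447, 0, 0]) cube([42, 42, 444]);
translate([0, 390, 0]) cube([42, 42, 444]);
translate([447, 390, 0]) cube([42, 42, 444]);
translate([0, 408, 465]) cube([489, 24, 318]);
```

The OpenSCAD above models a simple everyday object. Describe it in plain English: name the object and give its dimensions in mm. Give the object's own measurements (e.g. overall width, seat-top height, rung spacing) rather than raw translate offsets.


A chair. The seat is a 489×432×21 mm slab with its top at z = 465 mm, on four 42×42 mm corner legs (flush with the seat edges, standing on z = 0). A flat backrest 24 mm thick, 318 mm tall, spans the full seat width and rises from the seat top along its +y edge, rear face flush with the rear of the seat.


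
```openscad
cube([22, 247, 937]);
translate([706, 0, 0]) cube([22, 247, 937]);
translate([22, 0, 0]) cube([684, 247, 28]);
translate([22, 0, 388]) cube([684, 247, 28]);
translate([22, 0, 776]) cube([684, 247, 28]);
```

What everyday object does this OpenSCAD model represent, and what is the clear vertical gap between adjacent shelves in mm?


A bookshelf. The clear shelf gap is 360 mm.

Two tall side panels with 3 horizontal boards between them — a bookshelf. The first two shelf undersides are at z = 0 and z = 388; with shelf thickness 28, the clear gap is 388 − 0 − 28 = 360 mm.


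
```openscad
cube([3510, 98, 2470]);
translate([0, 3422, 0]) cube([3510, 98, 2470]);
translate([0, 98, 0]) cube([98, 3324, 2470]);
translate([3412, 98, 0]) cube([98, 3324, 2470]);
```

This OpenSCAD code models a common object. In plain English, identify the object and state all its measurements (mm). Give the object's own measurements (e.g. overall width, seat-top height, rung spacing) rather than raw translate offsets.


The wall frame of a small rectangular building: four walls, each 2470 mm tall and 98 mm thick, enclosing a footprint 3510 mm (x) by 3520 mm (y) outside-to-outside, with no floor or roof. The front and back walls (the −y and +y sides) span the full width; the two side walls fit between them.


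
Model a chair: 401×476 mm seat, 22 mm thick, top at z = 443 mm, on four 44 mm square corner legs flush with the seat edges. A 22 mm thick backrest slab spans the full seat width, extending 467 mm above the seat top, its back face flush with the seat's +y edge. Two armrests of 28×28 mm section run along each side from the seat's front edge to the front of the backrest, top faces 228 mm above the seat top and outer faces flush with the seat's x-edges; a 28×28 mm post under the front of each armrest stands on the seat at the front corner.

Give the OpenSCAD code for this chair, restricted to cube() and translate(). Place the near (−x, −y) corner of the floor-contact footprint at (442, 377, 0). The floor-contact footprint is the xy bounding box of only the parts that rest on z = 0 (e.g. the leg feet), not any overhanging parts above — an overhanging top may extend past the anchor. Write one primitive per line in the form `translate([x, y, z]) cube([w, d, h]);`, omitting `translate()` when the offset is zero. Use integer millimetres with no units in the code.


// leg_h = 443 - 22 = 421
// arm post h = 228 - 28 = 200
translate([442, 377, 421]) cube([401, 476, 22]);
translate([442, 377, 0]) cube([44, 44, 421]);
translate([799, 377, 0]) cube([44, 44, 421]);
translate([442, 809, 0]) cube([44, 44, 421]);
translate([799, 809, 0]) cube([44, 44, 421]);
translate([442, 831, 443]) cube([401, 22, 467]);
translate([442, 377, 643]) cube([28, 454, 28]);
translate([815, 377, 643]) cube([28, 454, 28]);
translate([442, 377, 443]) cube([28, 28, 200]);
translate([815, 377, 443]) cube([28, 28, 200]);


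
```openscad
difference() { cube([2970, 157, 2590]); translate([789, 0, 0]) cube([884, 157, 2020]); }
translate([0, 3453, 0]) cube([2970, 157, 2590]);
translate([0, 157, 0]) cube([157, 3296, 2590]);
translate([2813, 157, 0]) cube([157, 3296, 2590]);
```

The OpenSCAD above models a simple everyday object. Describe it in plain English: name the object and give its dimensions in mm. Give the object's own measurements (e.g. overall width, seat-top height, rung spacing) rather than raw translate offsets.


A single room: four walls, each 2590 mm tall and 157 mm thick, enclosing an outside footprint 2970×3610 mm (x × y), no floor or roof. The front and back walls (−y and +y sides) run the full x-width; the side walls fit between their inner faces. A door opening 884 mm wide and 2020 mm tall is cut through the front wall from the floor up, its −x edge 789 mm from the wall's −x end.


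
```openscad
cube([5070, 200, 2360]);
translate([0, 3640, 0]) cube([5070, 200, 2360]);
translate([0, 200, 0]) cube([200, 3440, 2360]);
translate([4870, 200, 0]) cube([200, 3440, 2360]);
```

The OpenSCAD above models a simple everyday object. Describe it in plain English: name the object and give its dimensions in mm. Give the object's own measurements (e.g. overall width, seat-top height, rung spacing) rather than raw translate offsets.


The wall frame of a small rectangular building: four walls, each 2360 mm tall and 200 mm thick, enclosing a footprint 5070 mm (x) by 3840 mm (y) outside-to-outside, with no floor or roof. The front and back walls (the −y and +y sides) span the full width; the two side walls fit between them.


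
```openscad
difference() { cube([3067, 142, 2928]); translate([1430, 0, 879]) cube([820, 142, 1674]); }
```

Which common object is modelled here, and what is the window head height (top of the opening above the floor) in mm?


A wall with a window opening. The window head height is 2553 mm.

A wall with a rectangular opening subtracted — a window. Sill at z = 879, opening 1674 mm tall, so the head is at 879 + 1674 = 2553 mm.


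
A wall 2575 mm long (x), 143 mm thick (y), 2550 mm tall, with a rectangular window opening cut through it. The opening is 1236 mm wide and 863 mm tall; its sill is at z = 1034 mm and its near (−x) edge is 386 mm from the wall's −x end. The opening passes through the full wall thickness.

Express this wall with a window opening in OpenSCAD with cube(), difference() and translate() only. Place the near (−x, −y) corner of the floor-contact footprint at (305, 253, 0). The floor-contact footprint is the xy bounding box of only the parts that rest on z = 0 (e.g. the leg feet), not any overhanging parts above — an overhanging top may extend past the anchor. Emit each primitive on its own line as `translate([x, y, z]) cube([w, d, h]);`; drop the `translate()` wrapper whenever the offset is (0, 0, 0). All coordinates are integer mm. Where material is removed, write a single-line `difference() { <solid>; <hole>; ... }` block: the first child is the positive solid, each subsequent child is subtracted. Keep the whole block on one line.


difference() { translate([305, 253, 0]) cube([2575, 143, 2550]); translate([691, 253, 1034]) cube([1236, 143, 863]); }
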